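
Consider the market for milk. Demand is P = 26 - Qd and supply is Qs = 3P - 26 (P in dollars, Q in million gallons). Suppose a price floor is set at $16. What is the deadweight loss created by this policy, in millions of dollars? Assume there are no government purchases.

Rearranging demand gives Qd = 26 - P. In a free market, 26 - P = 3P - 26 gives the equilibrium P* = 13, Q* = 13.
Since 16 > 13, the floor is binding.
At P = 16: Qd = 26 - 16 = 10 and Qs = 3·16 - 26 = 22.
Quantity traded falls to 10. At Q = 10 the demand price is 26 - 10 = 16 and the supply price is (26 + 10)/3 = 12.
Deadweight loss = ½ · (16 - 12) · (13 - 10) = ½ · 4 · 3 = 6.

6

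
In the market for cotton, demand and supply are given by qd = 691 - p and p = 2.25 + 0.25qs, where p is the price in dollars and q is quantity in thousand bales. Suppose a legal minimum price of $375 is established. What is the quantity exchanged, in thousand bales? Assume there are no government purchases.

Rearranging supply gives qs = 4p - 9. Setting quantity demanded equal to quantity supplied, 691 - p = 4p - 9, gives p* = 140 and q* = 551.
Because the floor (375) lies above the market-clearing price, it is binding.
At p = 375: qd = 691 - 375 = 316 and qs = 4·375 - 9 = 1491.
The quantity actually transacted is the short side, demand: 316.

316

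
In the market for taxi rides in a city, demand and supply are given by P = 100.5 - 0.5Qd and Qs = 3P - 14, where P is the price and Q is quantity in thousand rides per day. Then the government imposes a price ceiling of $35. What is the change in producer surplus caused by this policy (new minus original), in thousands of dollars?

-824

Rearranging demand gives Qd = 201 - 2P. In a free market, 201 - 2P = 3P - 14 gives the equilibrium P* = 43, Q* = 115.
Because the ceiling (35) lies below the market-clearing price, it is binding.
At P = 35: Qd = 201 - 2·35 = 131 and Qs = 3·35 - 14 = 91.
Producer surplus without the control is ½ · (43 - 14/3) · 115 = 13225/6.
With the ceiling, producers sell 91 units at 35, so PS = ½ · (35 - 14/3) · 91 = 8281/6.
Change in producer surplus = 8281/6 - 13225/6 = -824.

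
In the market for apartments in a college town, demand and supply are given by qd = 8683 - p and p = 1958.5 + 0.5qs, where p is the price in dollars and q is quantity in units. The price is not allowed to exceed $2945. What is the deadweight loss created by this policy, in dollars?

Rearranging supply gives qs = 2p - 3917. Setting quantity demanded equal to quantity supplied, 8683 - p = 2p - 3917, gives p* = 4200 and q* = 4483.
Because the ceiling (2945) lies below the market-clearing price, it is binding.
At p = 2945: qd = 8683 - 2945 = 5738 and qs = 2·2945 - 3917 = 1973.
Quantity traded falls to 1973. At q = 1973 the demand price is 8683 - 1973 = 6710 and the supply price is (3917 + 1973)/2 = 2945.
Deadweight loss = ½ · (6710 - 2945) · (4483 - 1973) = ½ · 3765 · 2510 = 4725075.

4725075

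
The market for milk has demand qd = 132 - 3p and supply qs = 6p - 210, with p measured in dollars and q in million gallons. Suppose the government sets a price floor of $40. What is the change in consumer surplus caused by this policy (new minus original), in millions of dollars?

-30

Setting quantity demanded equal to quantity supplied, 132 - 3p = 6p - 210, gives p* = 38 and q* = 18.
The floor of 40 is above the equilibrium price 38, so it binds.
At p = 40: qd = 132 - 3·40 = 12 and qs = 6·40 - 210 = 30.
Consumer surplus without the control is ½ · (44 - 38) · 18 = 54.
With the floor, consumers buy 12 units at 40, so CS = ½ · (44 - 40) · 12 = 24.
Change in consumer surplus = 24 - 54 = -30.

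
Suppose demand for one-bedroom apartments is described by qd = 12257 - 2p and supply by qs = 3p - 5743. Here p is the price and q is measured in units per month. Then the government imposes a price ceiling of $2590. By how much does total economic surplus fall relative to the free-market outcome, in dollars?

3825375

Without the control the market clears where 12257 - 2p = 3p - 5743, i.e. p* = 3600 and q* = 5057.
Because the ceiling (2590) lies below the market-clearing price, it is binding.
At p = 2590: qd = 12257 - 2·2590 = 7077 and qs = 3·2590 - 5743 = 2027.
Quantity traded falls to 2027. At q = 2027 the demand price is (12257 - 2027)/2 = 5115 and the supply price is (5743 + 2027)/3 = 2590.
Deadweight loss = ½ · (5115 - 2590) · (5057 - 2027) = ½ · 2525 · 3030 = 3825375.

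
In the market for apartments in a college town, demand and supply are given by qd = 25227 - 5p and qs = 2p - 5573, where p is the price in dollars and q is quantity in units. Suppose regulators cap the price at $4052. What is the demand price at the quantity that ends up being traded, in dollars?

4539.2

Without the control the market clears where 25227 - 5p = 2p - 5573, i.e. p* = 4400 and q* = 3227.
Since 4052 < 4400, the ceiling is binding.
At p = 4052: qd = 25227 - 5·4052 = 4967 and qs = 2·4052 - 5573 = 2531.
Only 2531 units reach the market. On the demand curve, the marginal buyer's willingness to pay at q = 2531 is (25227 - 2531)/5 = 4539.2.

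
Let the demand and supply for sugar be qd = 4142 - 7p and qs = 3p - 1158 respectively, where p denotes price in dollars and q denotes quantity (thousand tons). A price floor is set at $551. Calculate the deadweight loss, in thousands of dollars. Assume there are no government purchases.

5145

Setting quantity demanded equal to quantity supplied, 4142 - 7p = 3p - 1158, gives p* = 530 and q* = 432.
Because the floor (551) lies above the market-clearing price, it is binding.
At p = 551: qd = 4142 - 7·551 = 285 and qs = 3·551 - 1158 = 495.
Quantity traded falls to 285. At q = 285 the demand price is (4142 - 285)/7 = 551 and the supply price is (1158 + 285)/3 = 481.
Deadweight loss = ½ · (551 - 481) · (432 - 285) = ½ · 70 · 147 = 5145.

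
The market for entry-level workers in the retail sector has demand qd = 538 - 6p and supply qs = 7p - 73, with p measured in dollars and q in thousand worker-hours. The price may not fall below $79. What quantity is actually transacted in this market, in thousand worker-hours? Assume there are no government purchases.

Equilibrium: 538 - 6p = 7p - 73, so 611 = 13p and p* = 47, q* = 256.
Because the floor (79) lies above the market-clearing price, it is binding.
At p = 79: qd = 538 - 6·79 = 64 and qs = 7·79 - 73 = 480.
The quantity actually transacted is the short side, demand: 64.

64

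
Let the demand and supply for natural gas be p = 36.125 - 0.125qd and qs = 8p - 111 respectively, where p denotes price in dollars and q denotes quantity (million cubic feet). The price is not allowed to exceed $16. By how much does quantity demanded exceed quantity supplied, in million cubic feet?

Rearranging demand gives qd = 289 - 8p. In a free market, 289 - 8p = 8p - 111 gives the equilibrium p* = 25, q* = 89.
The ceiling of 16 is below the equilibrium price 25, so it binds.
At p = 16: qd = 289 - 8·16 = 161 and qs = 8·16 - 111 = 17.
Shortage = qd - qs = 161 - 17 = 144.

144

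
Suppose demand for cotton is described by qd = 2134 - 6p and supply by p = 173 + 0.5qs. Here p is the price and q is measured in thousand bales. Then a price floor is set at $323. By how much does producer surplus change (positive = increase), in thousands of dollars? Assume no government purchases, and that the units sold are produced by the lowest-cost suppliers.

Rearranging supply gives qs = 2p - 346. In a free market, 2134 - 6p = 2p - 346 gives the equilibrium p* = 310, q* = 274.
Because the floor (323) lies above the market-clearing price, it is binding.
At p = 323: qd = 2134 - 6·323 = 196 and qs = 2·323 - 346 = 300.
Producer surplus without the control is ½ · (310 - 173) · 274 = 18769.
With the floor, 196 units are sold at 323. The supply price at q = 196 is 271, so PS = ½ · [(323 - 173) + (323 - 271)] · 196 = 19796.
Change in producer surplus = 19796 - 18769 = 1027.

1027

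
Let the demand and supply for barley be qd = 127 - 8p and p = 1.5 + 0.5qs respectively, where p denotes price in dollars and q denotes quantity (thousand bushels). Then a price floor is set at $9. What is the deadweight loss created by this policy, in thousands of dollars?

0

Rearranging supply gives qs = 2p - 3. Setting quantity demanded equal to quantity supplied, 127 - 8p = 2p - 3, gives p* = 13 and q* = 23.
Since 9 is below p* = 13, the floor does not bind and the free-market outcome prevails.
Since the control does not bind, no trades are prevented and deadweight loss is zero.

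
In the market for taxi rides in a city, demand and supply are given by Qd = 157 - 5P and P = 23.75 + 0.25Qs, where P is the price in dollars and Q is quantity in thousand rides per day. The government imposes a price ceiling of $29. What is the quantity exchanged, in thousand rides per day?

17

Rearranging supply gives Qs = 4P - 95. Setting quantity demanded equal to quantity supplied, 157 - 5P = 4P - 95, gives P* = 28 and Q* = 17.
Since 29 is above P* = 28, the ceiling does not bind and the free-market outcome prevails.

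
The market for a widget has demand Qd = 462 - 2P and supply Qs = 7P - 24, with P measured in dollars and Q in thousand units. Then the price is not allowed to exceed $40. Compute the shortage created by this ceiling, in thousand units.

126

In a free market, 462 - 2P = 7P - 24 gives the equilibrium P* = 54, Q* = 354.
Since 40 < 54, the ceiling is binding.
At P = 40: Qd = 462 - 2·40 = 382 and Qs = 7·40 - 24 = 256.
Shortage = Qd - Qs = 382 - 256 = 126.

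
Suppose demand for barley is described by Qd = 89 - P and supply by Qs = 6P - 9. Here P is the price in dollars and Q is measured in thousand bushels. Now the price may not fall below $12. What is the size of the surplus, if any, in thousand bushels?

0

Equilibrium: 89 - P = 6P - 9, so 98 = 7P and P* = 14, Q* = 75.
The floor of 12 is below the equilibrium price 14, so it is not binding; the market clears at P* = 14, Q* = 75.
Since the control does not bind, there is no surplus.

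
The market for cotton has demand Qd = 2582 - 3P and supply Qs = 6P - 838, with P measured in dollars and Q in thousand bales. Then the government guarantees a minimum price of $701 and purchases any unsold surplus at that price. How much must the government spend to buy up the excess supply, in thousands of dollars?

Equilibrium: 2582 - 3P = 6P - 838, so 3420 = 9P and P* = 380, Q* = 1442.
The floor of 701 is above the equilibrium price 380, so it binds.
At P = 701: Qd = 2582 - 3·701 = 479 and Qs = 6·701 - 838 = 3368.
Surplus = Qs - Qd = 2889.
Government expenditure = surplus × support price = 2889 × 701 = 2025189.

2025189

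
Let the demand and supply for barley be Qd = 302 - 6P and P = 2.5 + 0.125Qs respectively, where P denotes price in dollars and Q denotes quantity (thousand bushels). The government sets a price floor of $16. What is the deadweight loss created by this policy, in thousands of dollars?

Rearranging supply gives Qs = 8P - 20. Without the control the market clears where 302 - 6P = 8P - 20, i.e. P* = 23 and Q* = 164.
Since 16 is below P* = 23, the floor does not bind and the free-market outcome prevails.
Since the control does not bind, no trades are prevented and deadweight loss is zero.

0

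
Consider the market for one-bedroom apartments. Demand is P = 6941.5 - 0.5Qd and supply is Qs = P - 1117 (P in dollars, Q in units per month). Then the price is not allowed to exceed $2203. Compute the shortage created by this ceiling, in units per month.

8391

Rearranging demand gives Qd = 13883 - 2P. Without the control the market clears where 13883 - 2P = P - 1117, i.e. P* = 5000 and Q* = 3883.
The ceiling of 2203 is below the equilibrium price 5000, so it binds.
At P = 2203: Qd = 13883 - 2·2203 = 9477 and Qs = 2203 - 1117 = 1086.
Shortage = Qd - Qs = 9477 - 1086 = 8391.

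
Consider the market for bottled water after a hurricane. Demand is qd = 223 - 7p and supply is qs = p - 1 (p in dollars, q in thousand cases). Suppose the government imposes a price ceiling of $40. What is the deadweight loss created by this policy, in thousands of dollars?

0

Without the control the market clears where 223 - 7p = p - 1, i.e. p* = 28 and q* = 27.
Since 40 is above p* = 28, the ceiling does not bind and the free-market outcome prevails.
Since the control does not bind, no trades are prevented and deadweight loss is zero.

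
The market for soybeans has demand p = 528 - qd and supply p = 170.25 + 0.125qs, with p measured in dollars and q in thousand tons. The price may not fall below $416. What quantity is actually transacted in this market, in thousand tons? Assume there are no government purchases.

112

Rearranging demand gives qd = 528 - p; rearranging supply gives qs = 8p - 1362. Setting quantity demanded equal to quantity supplied, 528 - p = 8p - 1362, gives p* = 210 and q* = 318.
Since 416 > 210, the floor is binding.
At p = 416: qd = 528 - 416 = 112 and qs = 8·416 - 1362 = 1966.
The quantity actually transacted is the short side, demand: 112.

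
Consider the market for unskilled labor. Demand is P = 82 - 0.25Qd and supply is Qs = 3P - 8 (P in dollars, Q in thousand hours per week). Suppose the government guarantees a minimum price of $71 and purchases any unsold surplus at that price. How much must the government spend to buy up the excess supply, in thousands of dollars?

11431

Rearranging demand gives Qd = 328 - 4P. Without the control the market clears where 328 - 4P = 3P - 8, i.e. P* = 48 and Q* = 136.
The floor of 71 is above the equilibrium price 48, so it binds.
At P = 71: Qd = 328 - 4·71 = 44 and Qs = 3·71 - 8 = 205.
Surplus = Qs - Qd = 161.
Government expenditure = surplus × support price = 161 × 71 = 11431.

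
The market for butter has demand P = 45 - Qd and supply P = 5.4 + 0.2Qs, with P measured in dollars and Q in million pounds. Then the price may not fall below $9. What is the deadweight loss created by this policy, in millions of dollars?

0

Rearranging demand gives Qd = 45 - P; rearranging supply gives Qs = 5P - 27. Equilibrium: 45 - P = 5P - 27, so 72 = 6P and P* = 12, Q* = 33.
The floor of 9 is below the equilibrium price 12, so it is not binding; the market clears at P* = 12, Q* = 33.
Since the control does not bind, no trades are prevented and deadweight loss is zero.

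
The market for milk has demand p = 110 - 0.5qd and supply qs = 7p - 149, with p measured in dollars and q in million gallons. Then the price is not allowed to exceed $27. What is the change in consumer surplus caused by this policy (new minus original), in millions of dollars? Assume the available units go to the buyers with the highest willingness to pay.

Rearranging demand gives qd = 220 - 2p. Setting quantity demanded equal to quantity supplied, 220 - 2p = 7p - 149, gives p* = 41 and q* = 138.
Since 27 < 41, the ceiling is binding.
At p = 27: qd = 220 - 2·27 = 166 and qs = 7·27 - 149 = 40.
Consumer surplus without the control is ½ · (110 - 41) · 138 = 4761.
With the ceiling, 40 units are sold at 27 (assume they go to the highest-value buyers). The demand price at q = 40 is 90, so CS = ½ · [(110 - 27) + (90 - 27)] · 40 = 2920.
Change in consumer surplus = 2920 - 4761 = -1841.

-1841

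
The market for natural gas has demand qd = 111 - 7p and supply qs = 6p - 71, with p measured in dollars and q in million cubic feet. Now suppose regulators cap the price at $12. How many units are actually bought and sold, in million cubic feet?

1

Without the control the market clears where 111 - 7p = 6p - 71, i.e. p* = 14 and q* = 13.
The ceiling of 12 is below the equilibrium price 14, so it binds.
At p = 12: qd = 111 - 7·12 = 27 and qs = 6·12 - 71 = 1.
The quantity actually transacted is the short side, supply: 1.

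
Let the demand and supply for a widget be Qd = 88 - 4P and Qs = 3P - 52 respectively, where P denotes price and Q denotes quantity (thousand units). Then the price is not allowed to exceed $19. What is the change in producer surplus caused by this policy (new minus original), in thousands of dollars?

Setting quantity demanded equal to quantity supplied, 88 - 4P = 3P - 52, gives P* = 20 and Q* = 8.
The ceiling of 19 is below the equilibrium price 20, so it binds.
At P = 19: Qd = 88 - 4·19 = 12 and Qs = 3·19 - 52 = 5.
Producer surplus without the control is ½ · (20 - 52/3) · 8 = 32/3.
With the ceiling, producers sell 5 units at 19, so PS = ½ · (19 - 52/3) · 5 = 25/6.
Change in producer surplus = 25/6 - 32/3 = -6.5.

-6.5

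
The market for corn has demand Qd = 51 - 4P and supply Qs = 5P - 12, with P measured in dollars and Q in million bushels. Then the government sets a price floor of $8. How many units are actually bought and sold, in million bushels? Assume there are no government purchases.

19

Setting quantity demanded equal to quantity supplied, 51 - 4P = 5P - 12, gives P* = 7 and Q* = 23.
Since 8 > 7, the floor is binding.
At P = 8: Qd = 51 - 4·8 = 19 and Qs = 5·8 - 12 = 28.
The quantity actually transacted is the short side, demand: 19.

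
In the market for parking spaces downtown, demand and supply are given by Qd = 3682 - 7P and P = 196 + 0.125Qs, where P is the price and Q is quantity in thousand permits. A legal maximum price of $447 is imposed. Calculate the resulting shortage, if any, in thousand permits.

Rearranging supply gives Qs = 8P - 1568. Without the control the market clears where 3682 - 7P = 8P - 1568, i.e. P* = 350 and Q* = 1232.
Since 447 is above P* = 350, the ceiling does not bind and the free-market outcome prevails.
Since the control does not bind, there is no shortage.

0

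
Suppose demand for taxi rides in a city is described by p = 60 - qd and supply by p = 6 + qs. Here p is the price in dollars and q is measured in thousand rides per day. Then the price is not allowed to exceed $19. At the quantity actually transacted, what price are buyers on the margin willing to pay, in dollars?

47

Rearranging demand gives qd = 60 - p; rearranging supply gives qs = p - 6. Equilibrium: 60 - p = p - 6, so 66 = 2p and p* = 33, q* = 27.
Since 19 < 33, the ceiling is binding.
At p = 19: qd = 60 - 19 = 41 and qs = 19 - 6 = 13.
Only 13 units reach the market. On the demand curve, the marginal buyer's willingness to pay at q = 13 is (60 - 13) = 47.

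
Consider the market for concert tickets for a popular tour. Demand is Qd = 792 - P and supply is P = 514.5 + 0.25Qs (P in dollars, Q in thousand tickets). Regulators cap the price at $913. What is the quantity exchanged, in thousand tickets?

Rearranging supply gives Qs = 4P - 2058. Setting quantity demanded equal to quantity supplied, 792 - P = 4P - 2058, gives P* = 570 and Q* = 222.
Since 913 is above P* = 570, the ceiling does not bind and the free-market outcome prevails.

222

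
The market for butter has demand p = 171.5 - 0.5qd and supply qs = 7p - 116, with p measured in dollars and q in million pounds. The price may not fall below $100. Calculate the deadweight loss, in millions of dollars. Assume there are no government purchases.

3087

Rearranging demand gives qd = 343 - 2p. Equilibrium: 343 - 2p = 7p - 116, so 459 = 9p and p* = 51, q* = 241.
Since 100 > 51, the floor is binding.
At p = 100: qd = 343 - 2·100 = 143 and qs = 7·100 - 116 = 584.
Quantity traded falls to 143. At q = 143 the demand price is (343 - 143)/2 = 100 and the supply price is (116 + 143)/7 = 37.
Deadweight loss = ½ · (100 - 37) · (241 - 143) = ½ · 63 · 98 = 3087.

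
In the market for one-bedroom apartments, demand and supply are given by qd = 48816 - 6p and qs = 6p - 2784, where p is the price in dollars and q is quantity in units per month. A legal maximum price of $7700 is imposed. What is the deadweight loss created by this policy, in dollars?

In a free market, 48816 - 6p = 6p - 2784 gives the equilibrium p* = 4300, q* = 23016.
Since 7700 is above p* = 4300, the ceiling does not bind and the free-market outcome prevails.
Since the control does not bind, no trades are prevented and deadweight loss is zero.

0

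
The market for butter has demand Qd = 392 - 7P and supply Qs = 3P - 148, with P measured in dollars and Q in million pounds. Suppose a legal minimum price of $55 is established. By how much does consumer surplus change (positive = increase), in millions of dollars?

-10.5

Setting quantity demanded equal to quantity supplied, 392 - 7P = 3P - 148, gives P* = 54 and Q* = 14.
Since 55 > 54, the floor is binding.
At P = 55: Qd = 392 - 7·55 = 7 and Qs = 3·55 - 148 = 17.
Consumer surplus without the control is ½ · (56 - 54) · 14 = 14.
With the floor, consumers buy 7 units at 55, so CS = ½ · (56 - 55) · 7 = 3.5.
Change in consumer surplus = 3.5 - 14 = -10.5.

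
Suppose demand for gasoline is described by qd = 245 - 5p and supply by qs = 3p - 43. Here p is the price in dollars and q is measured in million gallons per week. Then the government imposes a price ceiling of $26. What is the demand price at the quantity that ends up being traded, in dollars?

42

Equilibrium: 245 - 5p = 3p - 43, so 288 = 8p and p* = 36, q* = 65.
Since 26 < 36, the ceiling is binding.
At p = 26: qd = 245 - 5·26 = 115 and qs = 3·26 - 43 = 35.
Only 35 units reach the market. On the demand curve, the marginal buyer's willingness to pay at q = 35 is (245 - 35)/5 = 42.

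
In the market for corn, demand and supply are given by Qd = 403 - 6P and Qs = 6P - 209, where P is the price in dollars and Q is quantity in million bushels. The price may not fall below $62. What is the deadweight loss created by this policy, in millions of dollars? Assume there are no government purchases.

Setting quantity demanded equal to quantity supplied, 403 - 6P = 6P - 209, gives P* = 51 and Q* = 97.
Since 62 > 51, the floor is binding.
At P = 62: Qd = 403 - 6·62 = 31 and Qs = 6·62 - 209 = 163.
Quantity traded falls to 31. At Q = 31 the demand price is (403 - 31)/6 = 62 and the supply price is (209 + 31)/6 = 40.
Deadweight loss = ½ · (62 - 40) · (97 - 31) = ½ · 22 · 66 = 726.

726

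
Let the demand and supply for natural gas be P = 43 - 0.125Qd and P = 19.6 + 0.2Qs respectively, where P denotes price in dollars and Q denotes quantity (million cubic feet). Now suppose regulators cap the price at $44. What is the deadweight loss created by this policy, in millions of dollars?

0

Rearranging demand gives Qd = 344 - 8P; rearranging supply gives Qs = 5P - 98. Setting quantity demanded equal to quantity supplied, 344 - 8P = 5P - 98, gives P* = 34 and Q* = 72.
Since 44 is above P* = 34, the ceiling does not bind and the free-market outcome prevails.
Since the control does not bind, no trades are prevented and deadweight loss is zero.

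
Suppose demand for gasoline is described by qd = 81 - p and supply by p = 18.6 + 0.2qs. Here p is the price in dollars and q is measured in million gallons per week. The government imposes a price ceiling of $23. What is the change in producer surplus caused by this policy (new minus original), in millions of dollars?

-222

Rearranging supply gives qs = 5p - 93. Setting quantity demanded equal to quantity supplied, 81 - p = 5p - 93, gives p* = 29 and q* = 52.
Since 23 < 29, the ceiling is binding.
At p = 23: qd = 81 - 23 = 58 and qs = 5·23 - 93 = 22.
Producer surplus without the control is ½ · (29 - 18.6) · 52 = 270.4.
With the ceiling, producers sell 22 units at 23, so PS = ½ · (23 - 18.6) · 22 = 48.4.
Change in producer surplus = 48.4 - 270.4 = -222.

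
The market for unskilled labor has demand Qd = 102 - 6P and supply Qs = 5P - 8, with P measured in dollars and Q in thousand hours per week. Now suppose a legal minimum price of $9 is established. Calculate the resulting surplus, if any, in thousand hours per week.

0

Equilibrium: 102 - 6P = 5P - 8, so 110 = 11P and P* = 10, Q* = 42.
Since 9 is below P* = 10, the floor does not bind and the free-market outcome prevails.
Since the control does not bind, there is no surplus.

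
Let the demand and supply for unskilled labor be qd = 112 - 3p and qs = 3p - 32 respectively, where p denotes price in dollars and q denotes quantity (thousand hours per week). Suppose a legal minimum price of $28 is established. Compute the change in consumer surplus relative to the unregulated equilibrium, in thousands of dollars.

-136

In a free market, 112 - 3p = 3p - 32 gives the equilibrium p* = 24, q* = 40.
Because the floor (28) lies above the market-clearing price, it is binding.
At p = 28: qd = 112 - 3·28 = 28 and qs = 3·28 - 32 = 52.
Consumer surplus without the control is ½ · (112/3 - 24) · 40 = 800/3.
With the floor, consumers buy 28 units at 28, so CS = ½ · (112/3 - 28) · 28 = 392/3.
Change in consumer surplus = 392/3 - 800/3 = -136.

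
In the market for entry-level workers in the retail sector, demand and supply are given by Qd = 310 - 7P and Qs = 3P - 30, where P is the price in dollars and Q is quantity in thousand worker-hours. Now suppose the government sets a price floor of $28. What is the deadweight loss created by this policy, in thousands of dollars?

0

Setting quantity demanded equal to quantity supplied, 310 - 7P = 3P - 30, gives P* = 34 and Q* = 72.
Since 28 is below P* = 34, the floor does not bind and the free-market outcome prevails.
Since the control does not bind, no trades are prevented and deadweight loss is zero.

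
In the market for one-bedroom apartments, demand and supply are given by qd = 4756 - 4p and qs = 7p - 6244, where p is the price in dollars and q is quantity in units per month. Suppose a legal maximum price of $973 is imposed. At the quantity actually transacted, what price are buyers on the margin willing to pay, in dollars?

Setting quantity demanded equal to quantity supplied, 4756 - 4p = 7p - 6244, gives p* = 1000 and q* = 756.
Because the ceiling (973) lies below the market-clearing price, it is binding.
At p = 973: qd = 4756 - 4·973 = 864 and qs = 7·973 - 6244 = 567.
Only 567 units reach the market. On the demand curve, the marginal buyer's willingness to pay at q = 567 is (4756 - 567)/4 = 1047.25.

1047.25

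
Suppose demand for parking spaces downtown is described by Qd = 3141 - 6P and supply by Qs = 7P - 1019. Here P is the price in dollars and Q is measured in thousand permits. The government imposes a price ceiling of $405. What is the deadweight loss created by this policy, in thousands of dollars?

In a free market, 3141 - 6P = 7P - 1019 gives the equilibrium P* = 320, Q* = 1221.
The ceiling of 405 is above the equilibrium price 320, so it is not binding; the market clears at P* = 320, Q* = 1221.
Since the control does not bind, no trades are prevented and deadweight loss is zero.

0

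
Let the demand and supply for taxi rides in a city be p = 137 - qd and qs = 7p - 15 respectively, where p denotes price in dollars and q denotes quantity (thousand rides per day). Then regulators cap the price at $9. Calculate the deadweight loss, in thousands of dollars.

Rearranging demand gives qd = 137 - p. Without the control the market clears where 137 - p = 7p - 15, i.e. p* = 19 and q* = 118.
The ceiling of 9 is below the equilibrium price 19, so it binds.
At p = 9: qd = 137 - 9 = 128 and qs = 7·9 - 15 = 48.
Quantity traded falls to 48. At q = 48 the demand price is 137 - 48 = 89 and the supply price is (15 + 48)/7 = 9.
Deadweight loss = ½ · (89 - 9) · (118 - 48) = ½ · 80 · 70 = 2800.

2800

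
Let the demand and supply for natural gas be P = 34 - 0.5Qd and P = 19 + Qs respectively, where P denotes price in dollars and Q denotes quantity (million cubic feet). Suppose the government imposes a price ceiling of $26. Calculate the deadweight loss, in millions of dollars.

6.75

Rearranging demand gives Qd = 68 - 2P; rearranging supply gives Qs = P - 19. Without the control the market clears where 68 - 2P = P - 19, i.e. P* = 29 and Q* = 10.
The ceiling of 26 is below the equilibrium price 29, so it binds.
At P = 26: Qd = 68 - 2·26 = 16 and Qs = 26 - 19 = 7.
Quantity traded falls to 7. At Q = 7 the demand price is (68 - 7)/2 = 30.5 and the supply price is 19 + 7 = 26.
Deadweight loss = ½ · (30.5 - 26) · (10 - 7) = ½ · 4.5 · 3 = 6.75.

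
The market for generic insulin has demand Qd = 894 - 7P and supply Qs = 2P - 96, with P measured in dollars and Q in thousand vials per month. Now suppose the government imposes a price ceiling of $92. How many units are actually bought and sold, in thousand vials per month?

88

Setting quantity demanded equal to quantity supplied, 894 - 7P = 2P - 96, gives P* = 110 and Q* = 124.
Because the ceiling (92) lies below the market-clearing price, it is binding.
At P = 92: Qd = 894 - 7·92 = 250 and Qs = 2·92 - 96 = 88.
The quantity actually transacted is the short side, supply: 88.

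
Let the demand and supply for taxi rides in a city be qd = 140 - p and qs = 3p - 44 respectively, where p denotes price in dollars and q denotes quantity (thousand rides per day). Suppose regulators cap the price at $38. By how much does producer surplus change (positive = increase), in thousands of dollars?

In a free market, 140 - p = 3p - 44 gives the equilibrium p* = 46, q* = 94.
Because the ceiling (38) lies below the market-clearing price, it is binding.
At p = 38: qd = 140 - 38 = 102 and qs = 3·38 - 44 = 70.
Producer surplus without the control is ½ · (46 - 44/3) · 94 = 4418/3.
With the ceiling, producers sell 70 units at 38, so PS = ½ · (38 - 44/3) · 70 = 2450/3.
Change in producer surplus = 2450/3 - 4418/3 = -656.

-656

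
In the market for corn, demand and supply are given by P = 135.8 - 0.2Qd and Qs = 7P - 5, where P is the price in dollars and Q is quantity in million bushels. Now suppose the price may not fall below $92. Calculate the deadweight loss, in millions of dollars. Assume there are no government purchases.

Rearranging demand gives Qd = 679 - 5P. Equilibrium: 679 - 5P = 7P - 5, so 684 = 12P and P* = 57, Q* = 394.
Because the floor (92) lies above the market-clearing price, it is binding.
At P = 92: Qd = 679 - 5·92 = 219 and Qs = 7·92 - 5 = 639.
Quantity traded falls to 219. At Q = 219 the demand price is (679 - 219)/5 = 92 and the supply price is (5 + 219)/7 = 32.
Deadweight loss = ½ · (92 - 32) · (394 - 219) = ½ · 60 · 175 = 5250.

5250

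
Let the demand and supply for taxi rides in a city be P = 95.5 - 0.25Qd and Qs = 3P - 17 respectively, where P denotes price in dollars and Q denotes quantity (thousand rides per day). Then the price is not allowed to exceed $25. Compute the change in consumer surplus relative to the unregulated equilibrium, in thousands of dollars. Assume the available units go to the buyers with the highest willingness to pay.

704

Rearranging demand gives Qd = 382 - 4P. Equilibrium: 382 - 4P = 3P - 17, so 399 = 7P and P* = 57, Q* = 154.
Since 25 < 57, the ceiling is binding.
At P = 25: Qd = 382 - 4·25 = 282 and Qs = 3·25 - 17 = 58.
Consumer surplus without the control is ½ · (95.5 - 57) · 154 = 2964.5.
With the ceiling, 58 units are sold at 25 (assume they go to the highest-value buyers). The demand price at Q = 58 is 81, so CS = ½ · [(95.5 - 25) + (81 - 25)] · 58 = 3668.5.
Change in consumer surplus = 3668.5 - 2964.5 = 704.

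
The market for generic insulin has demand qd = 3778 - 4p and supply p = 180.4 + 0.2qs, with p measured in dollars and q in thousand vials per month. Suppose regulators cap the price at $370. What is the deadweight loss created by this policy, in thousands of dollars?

Rearranging supply gives qs = 5p - 902. Without the control the market clears where 3778 - 4p = 5p - 902, i.e. p* = 520 and q* = 1698.
Since 370 < 520, the ceiling is binding.
At p = 370: qd = 3778 - 4·370 = 2298 and qs = 5·370 - 902 = 948.
Quantity traded falls to 948. At q = 948 the demand price is (3778 - 948)/4 = 707.5 and the supply price is (902 + 948)/5 = 370.
Deadweight loss = ½ · (707.5 - 370) · (1698 - 948) = ½ · 337.5 · 750 = 126562.5.

126562.5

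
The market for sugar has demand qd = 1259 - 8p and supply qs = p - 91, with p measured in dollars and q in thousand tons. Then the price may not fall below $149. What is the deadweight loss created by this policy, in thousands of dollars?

0

Setting quantity demanded equal to quantity supplied, 1259 - 8p = p - 91, gives p* = 150 and q* = 59.
The floor of 149 is below the equilibrium price 150, so it is not binding; the market clears at p* = 150, q* = 59.
Since the control does not bind, no trades are prevented and deadweight loss is zero.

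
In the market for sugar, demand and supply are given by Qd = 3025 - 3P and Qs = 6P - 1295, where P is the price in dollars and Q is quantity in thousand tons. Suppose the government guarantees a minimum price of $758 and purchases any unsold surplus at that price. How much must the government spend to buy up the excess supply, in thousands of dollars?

Setting quantity demanded equal to quantity supplied, 3025 - 3P = 6P - 1295, gives P* = 480 and Q* = 1585.
The floor of 758 is above the equilibrium price 480, so it binds.
At P = 758: Qd = 3025 - 3·758 = 751 and Qs = 6·758 - 1295 = 3253.
Surplus = Qs - Qd = 2502.
Government expenditure = surplus × support price = 2502 × 758 = 1896516.

1896516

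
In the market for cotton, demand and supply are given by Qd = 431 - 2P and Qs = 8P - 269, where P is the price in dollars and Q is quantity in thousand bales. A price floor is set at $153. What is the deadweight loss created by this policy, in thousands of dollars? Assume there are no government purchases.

8611.25

Setting quantity demanded equal to quantity supplied, 431 - 2P = 8P - 269, gives P* = 70 and Q* = 291.
Since 153 > 70, the floor is binding.
At P = 153: Qd = 431 - 2·153 = 125 and Qs = 8·153 - 269 = 955.
Quantity traded falls to 125. At Q = 125 the demand price is (431 - 125)/2 = 153 and the supply price is (269 + 125)/8 = 49.25.
Deadweight loss = ½ · (153 - 49.25) · (291 - 125) = ½ · 103.75 · 166 = 8611.25.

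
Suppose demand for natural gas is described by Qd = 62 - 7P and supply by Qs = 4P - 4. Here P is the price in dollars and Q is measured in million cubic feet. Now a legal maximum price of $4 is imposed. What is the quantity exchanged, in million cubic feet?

12

Setting quantity demanded equal to quantity supplied, 62 - 7P = 4P - 4, gives P* = 6 and Q* = 20.
Because the ceiling (4) lies below the market-clearing price, it is binding.
At P = 4: Qd = 62 - 7·4 = 34 and Qs = 4·4 - 4 = 12.
The quantity actually transacted is the short side, supply: 12.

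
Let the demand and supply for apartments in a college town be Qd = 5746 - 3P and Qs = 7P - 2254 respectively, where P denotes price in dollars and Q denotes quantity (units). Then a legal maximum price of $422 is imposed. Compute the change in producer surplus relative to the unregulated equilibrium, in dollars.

Equilibrium: 5746 - 3P = 7P - 2254, so 8000 = 10P and P* = 800, Q* = 3346.
Since 422 < 800, the ceiling is binding.
At P = 422: Qd = 5746 - 3·422 = 4480 and Qs = 7·422 - 2254 = 700.
Producer surplus without the control is ½ · (800 - 322) · 3346 = 799694.
With the ceiling, producers sell 700 units at 422, so PS = ½ · (422 - 322) · 700 = 35000.
Change in producer surplus = 35000 - 799694 = -764694.

-764694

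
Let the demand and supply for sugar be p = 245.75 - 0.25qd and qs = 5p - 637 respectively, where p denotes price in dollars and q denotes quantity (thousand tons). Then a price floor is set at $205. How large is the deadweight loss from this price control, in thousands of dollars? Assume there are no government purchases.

2250

Rearranging demand gives qd = 983 - 4p. Setting quantity demanded equal to quantity supplied, 983 - 4p = 5p - 637, gives p* = 180 and q* = 263.
The floor of 205 is above the equilibrium price 180, so it binds.
At p = 205: qd = 983 - 4·205 = 163 and qs = 5·205 - 637 = 388.
Quantity traded falls to 163. At q = 163 the demand price is (983 - 163)/4 = 205 and the supply price is (637 + 163)/5 = 160.
Deadweight loss = ½ · (205 - 160) · (263 - 163) = ½ · 45 · 100 = 2250.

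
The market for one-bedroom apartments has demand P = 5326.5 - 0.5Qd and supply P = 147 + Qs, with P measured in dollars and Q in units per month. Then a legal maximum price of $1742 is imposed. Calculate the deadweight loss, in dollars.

2589123

Rearranging demand gives Qd = 10653 - 2P; rearranging supply gives Qs = P - 147. Setting quantity demanded equal to quantity supplied, 10653 - 2P = P - 147, gives P* = 3600 and Q* = 3453.
The ceiling of 1742 is below the equilibrium price 3600, so it binds.
At P = 1742: Qd = 10653 - 2·1742 = 7169 and Qs = 1742 - 147 = 1595.
Quantity traded falls to 1595. At Q = 1595 the demand price is (10653 - 1595)/2 = 4529 and the supply price is 147 + 1595 = 1742.
Deadweight loss = ½ · (4529 - 1742) · (3453 - 1595) = ½ · 2787 · 1858 = 2589123.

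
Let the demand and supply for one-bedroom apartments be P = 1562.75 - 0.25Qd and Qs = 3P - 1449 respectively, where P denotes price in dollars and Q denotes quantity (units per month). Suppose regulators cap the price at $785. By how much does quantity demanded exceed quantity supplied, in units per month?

2205

Rearranging demand gives Qd = 6251 - 4P. Without the control the market clears where 6251 - 4P = 3P - 1449, i.e. P* = 1100 and Q* = 1851.
Since 785 < 1100, the ceiling is binding.
At P = 785: Qd = 6251 - 4·785 = 3111 and Qs = 3·785 - 1449 = 906.
Shortage = Qd - Qs = 3111 - 906 = 2205.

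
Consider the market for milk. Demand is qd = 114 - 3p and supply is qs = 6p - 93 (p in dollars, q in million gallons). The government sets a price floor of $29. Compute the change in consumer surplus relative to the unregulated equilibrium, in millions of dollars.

Without the control the market clears where 114 - 3p = 6p - 93, i.e. p* = 23 and q* = 45.
Because the floor (29) lies above the market-clearing price, it is binding.
At p = 29: qd = 114 - 3·29 = 27 and qs = 6·29 - 93 = 81.
Consumer surplus without the control is ½ · (38 - 23) · 45 = 337.5.
With the floor, consumers buy 27 units at 29, so CS = ½ · (38 - 29) · 27 = 121.5.
Change in consumer surplus = 121.5 - 337.5 = -216.

-216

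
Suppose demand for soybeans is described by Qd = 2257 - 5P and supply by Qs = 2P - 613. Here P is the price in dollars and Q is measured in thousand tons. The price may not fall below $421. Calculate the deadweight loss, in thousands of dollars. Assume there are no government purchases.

Setting quantity demanded equal to quantity supplied, 2257 - 5P = 2P - 613, gives P* = 410 and Q* = 207.
Since 421 > 410, the floor is binding.
At P = 421: Qd = 2257 - 5·421 = 152 and Qs = 2·421 - 613 = 229.
Quantity traded falls to 152. At Q = 152 the demand price is (2257 - 152)/5 = 421 and the supply price is (613 + 152)/2 = 382.5.
Deadweight loss = ½ · (421 - 382.5) · (207 - 152) = ½ · 38.5 · 55 = 1058.75.

1058.75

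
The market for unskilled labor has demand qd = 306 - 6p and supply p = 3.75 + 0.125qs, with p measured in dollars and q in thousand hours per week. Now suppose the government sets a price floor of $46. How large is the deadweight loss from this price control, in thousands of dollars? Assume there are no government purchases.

2541

Rearranging supply gives qs = 8p - 30. In a free market, 306 - 6p = 8p - 30 gives the equilibrium p* = 24, q* = 162.
The floor of 46 is above the equilibrium price 24, so it binds.
At p = 46: qd = 306 - 6·46 = 30 and qs = 8·46 - 30 = 338.
Quantity traded falls to 30. At q = 30 the demand price is (306 - 30)/6 = 46 and the supply price is (30 + 30)/8 = 7.5.
Deadweight loss = ½ · (46 - 7.5) · (162 - 30) = ½ · 38.5 · 132 = 2541.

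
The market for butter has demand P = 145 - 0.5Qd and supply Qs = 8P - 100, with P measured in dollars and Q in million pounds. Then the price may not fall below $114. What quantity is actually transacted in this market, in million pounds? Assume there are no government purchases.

Rearranging demand gives Qd = 290 - 2P. Setting quantity demanded equal to quantity supplied, 290 - 2P = 8P - 100, gives P* = 39 and Q* = 212.
Because the floor (114) lies above the market-clearing price, it is binding.
At P = 114: Qd = 290 - 2·114 = 62 and Qs = 8·114 - 100 = 812.
The quantity actually transacted is the short side, demand: 62.

62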